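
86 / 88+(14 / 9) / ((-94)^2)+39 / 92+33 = 34.40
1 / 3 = 0.33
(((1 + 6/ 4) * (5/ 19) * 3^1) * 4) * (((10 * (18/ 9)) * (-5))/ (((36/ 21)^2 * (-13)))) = 30625/ 1482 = 20.66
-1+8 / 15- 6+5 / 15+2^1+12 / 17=-874 / 255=-3.43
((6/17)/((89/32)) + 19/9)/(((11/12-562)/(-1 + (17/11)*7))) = -0.04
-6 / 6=-1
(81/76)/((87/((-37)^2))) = 16.77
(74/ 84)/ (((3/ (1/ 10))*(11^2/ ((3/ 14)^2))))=37/ 3320240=0.00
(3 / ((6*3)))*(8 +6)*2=14 / 3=4.67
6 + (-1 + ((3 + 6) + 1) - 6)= 9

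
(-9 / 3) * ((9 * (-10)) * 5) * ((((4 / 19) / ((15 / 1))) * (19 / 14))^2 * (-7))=-24 / 7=-3.43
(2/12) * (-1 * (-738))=123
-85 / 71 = -1.20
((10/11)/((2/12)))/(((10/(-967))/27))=-156654/11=-14241.27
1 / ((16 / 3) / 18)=27 / 8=3.38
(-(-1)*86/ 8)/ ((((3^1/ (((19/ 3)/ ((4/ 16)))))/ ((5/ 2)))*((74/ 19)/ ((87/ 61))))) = 2250835/ 27084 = 83.11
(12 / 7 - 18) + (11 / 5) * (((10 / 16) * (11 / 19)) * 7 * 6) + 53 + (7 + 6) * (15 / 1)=141059 / 532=265.15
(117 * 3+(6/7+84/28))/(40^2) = 621/2800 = 0.22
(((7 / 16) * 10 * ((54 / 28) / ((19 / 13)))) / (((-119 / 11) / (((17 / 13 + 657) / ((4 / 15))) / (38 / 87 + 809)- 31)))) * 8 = 75995218035 / 636887524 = 119.32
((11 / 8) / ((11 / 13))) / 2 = 13 / 16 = 0.81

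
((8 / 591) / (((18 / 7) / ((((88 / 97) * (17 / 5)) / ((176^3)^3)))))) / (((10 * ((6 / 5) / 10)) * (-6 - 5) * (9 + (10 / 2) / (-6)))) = -17 / 18287898244664231165165568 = -0.00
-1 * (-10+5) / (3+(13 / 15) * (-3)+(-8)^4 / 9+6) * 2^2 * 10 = 1125 / 2596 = 0.43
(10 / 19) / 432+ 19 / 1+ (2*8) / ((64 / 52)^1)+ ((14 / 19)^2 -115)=-6429577 / 77976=-82.46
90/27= 10/3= 3.33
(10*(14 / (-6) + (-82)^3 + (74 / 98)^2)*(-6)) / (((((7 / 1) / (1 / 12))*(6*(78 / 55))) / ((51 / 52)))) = 4641709797175 / 102253788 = 45394.01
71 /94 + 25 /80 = 1.07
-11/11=-1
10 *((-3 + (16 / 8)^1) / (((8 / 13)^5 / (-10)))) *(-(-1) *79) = 733303675 / 8192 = 89514.61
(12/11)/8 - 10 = -217/22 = -9.86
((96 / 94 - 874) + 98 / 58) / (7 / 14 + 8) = -2375134 / 23171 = -102.50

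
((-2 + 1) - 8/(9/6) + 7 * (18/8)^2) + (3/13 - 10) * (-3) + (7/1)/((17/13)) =676417/10608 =63.76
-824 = -824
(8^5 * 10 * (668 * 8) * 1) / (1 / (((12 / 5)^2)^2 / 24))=302593867776 / 125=2420750942.21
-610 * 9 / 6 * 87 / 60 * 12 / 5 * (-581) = 9250101 / 5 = 1850020.20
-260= -260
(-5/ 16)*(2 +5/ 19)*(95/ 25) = -43/ 16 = -2.69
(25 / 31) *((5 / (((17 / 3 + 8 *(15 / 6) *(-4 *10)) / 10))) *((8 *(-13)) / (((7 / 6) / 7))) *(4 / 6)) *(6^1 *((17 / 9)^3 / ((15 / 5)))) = 5109520000 / 17951139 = 284.63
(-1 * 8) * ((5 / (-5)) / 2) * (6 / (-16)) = -3 / 2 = -1.50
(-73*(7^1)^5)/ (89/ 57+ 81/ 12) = -279735708/ 1895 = -147617.79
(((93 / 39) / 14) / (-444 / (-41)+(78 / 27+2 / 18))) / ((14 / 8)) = 0.01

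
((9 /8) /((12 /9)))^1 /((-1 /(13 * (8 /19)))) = -351 /76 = -4.62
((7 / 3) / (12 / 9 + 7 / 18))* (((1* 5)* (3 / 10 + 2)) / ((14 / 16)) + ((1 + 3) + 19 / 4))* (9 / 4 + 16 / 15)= 121987 / 1240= 98.38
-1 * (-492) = 492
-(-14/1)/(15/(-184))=-2576/15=-171.73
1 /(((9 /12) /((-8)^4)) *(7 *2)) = 8192 /21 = 390.10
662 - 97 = 565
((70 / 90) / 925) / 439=7 / 3654675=0.00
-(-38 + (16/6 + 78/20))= 943/30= 31.43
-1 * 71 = -71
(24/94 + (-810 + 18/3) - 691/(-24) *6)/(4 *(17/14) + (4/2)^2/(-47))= -830389/6280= -132.23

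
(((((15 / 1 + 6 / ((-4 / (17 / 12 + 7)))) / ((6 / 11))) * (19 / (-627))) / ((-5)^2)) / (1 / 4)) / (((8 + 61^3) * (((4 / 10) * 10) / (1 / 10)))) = -19 / 8171604000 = -0.00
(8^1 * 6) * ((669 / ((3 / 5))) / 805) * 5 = 53520 / 161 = 332.42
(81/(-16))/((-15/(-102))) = -1377/40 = -34.42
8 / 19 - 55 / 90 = -65 / 342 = -0.19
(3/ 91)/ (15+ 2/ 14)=3/ 1378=0.00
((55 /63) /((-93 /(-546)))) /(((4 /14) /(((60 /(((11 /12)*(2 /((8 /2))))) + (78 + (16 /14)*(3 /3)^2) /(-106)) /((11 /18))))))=3820.90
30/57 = 10/19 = 0.53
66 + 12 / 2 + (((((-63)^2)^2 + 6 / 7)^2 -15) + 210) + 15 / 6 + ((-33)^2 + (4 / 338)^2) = 694582645132043474263 / 2798978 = 248155807273956.23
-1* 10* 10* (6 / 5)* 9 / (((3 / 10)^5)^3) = -40000000000000000 / 531441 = -75267056926.36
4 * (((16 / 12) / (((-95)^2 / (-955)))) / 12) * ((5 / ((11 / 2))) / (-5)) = 1528 / 178695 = 0.01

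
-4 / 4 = -1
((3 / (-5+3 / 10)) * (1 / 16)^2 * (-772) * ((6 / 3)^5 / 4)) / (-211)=-2895 / 39668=-0.07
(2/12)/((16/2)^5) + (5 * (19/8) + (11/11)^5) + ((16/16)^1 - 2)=2334721/196608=11.88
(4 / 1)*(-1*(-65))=260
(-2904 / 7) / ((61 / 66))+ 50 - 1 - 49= -191664 / 427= -448.86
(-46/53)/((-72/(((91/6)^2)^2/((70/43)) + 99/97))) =939829757579/2398584960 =391.83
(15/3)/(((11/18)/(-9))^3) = -15971.18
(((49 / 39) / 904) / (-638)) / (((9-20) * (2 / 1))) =49 / 494853216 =0.00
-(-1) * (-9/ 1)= -9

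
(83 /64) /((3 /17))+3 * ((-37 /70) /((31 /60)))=178315 /41664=4.28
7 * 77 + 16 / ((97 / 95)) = 53803 / 97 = 554.67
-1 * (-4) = 4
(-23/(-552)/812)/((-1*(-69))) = 1/1344672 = 0.00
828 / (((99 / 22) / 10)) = 1840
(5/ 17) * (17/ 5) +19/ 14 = 33/ 14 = 2.36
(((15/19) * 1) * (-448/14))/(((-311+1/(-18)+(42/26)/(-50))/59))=20709000/4322177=4.79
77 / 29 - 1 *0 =77 / 29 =2.66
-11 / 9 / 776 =-11 / 6984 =-0.00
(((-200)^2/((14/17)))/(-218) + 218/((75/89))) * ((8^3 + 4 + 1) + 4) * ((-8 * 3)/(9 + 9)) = -24930.62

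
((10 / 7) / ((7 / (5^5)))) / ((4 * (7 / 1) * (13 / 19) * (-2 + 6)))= 296875 / 35672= 8.32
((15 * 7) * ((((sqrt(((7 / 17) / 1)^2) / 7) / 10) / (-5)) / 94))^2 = 441 / 255360400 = 0.00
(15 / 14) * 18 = 135 / 7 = 19.29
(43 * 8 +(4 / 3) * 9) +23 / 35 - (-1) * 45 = 14058 / 35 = 401.66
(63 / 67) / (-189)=-1 / 201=-0.00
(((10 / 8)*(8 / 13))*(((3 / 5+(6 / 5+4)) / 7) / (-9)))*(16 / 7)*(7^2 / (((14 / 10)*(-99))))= 4640 / 81081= 0.06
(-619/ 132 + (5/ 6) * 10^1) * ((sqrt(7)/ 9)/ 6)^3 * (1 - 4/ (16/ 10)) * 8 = -0.01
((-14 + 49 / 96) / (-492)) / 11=1295 / 519552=0.00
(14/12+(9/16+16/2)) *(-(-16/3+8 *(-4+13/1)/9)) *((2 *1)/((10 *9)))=-0.58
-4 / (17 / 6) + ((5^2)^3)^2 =4150390601 / 17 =244140623.59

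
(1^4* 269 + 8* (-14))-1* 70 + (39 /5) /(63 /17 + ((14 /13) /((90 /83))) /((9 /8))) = 36429996 /410711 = 88.70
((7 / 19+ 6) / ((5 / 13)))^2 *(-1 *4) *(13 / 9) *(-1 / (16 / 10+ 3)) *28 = 3602623024 / 373635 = 9642.09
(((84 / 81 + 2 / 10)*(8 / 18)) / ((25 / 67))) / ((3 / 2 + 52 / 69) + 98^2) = 2058776 / 13422337875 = 0.00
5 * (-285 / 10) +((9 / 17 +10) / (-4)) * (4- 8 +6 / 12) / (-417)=-8082713 / 56712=-142.52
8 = 8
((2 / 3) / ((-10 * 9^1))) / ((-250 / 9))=1 / 3750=0.00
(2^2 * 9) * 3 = 108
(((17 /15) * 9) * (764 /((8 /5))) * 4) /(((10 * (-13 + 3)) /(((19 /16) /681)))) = -0.34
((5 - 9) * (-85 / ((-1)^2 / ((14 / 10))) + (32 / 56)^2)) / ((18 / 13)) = 151190 / 441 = 342.83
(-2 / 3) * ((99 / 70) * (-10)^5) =660000 / 7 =94285.71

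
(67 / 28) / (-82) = -67 / 2296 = -0.03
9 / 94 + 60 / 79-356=-2637305 / 7426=-355.14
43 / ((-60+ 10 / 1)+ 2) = -43 / 48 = -0.90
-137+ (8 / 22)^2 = -16561 / 121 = -136.87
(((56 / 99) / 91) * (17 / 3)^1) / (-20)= -34 / 19305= -0.00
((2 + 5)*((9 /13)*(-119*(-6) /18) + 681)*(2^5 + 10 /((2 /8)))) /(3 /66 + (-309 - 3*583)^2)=102120480 /1211314117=0.08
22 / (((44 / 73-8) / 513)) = -15257 / 10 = -1525.70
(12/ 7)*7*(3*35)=1260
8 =8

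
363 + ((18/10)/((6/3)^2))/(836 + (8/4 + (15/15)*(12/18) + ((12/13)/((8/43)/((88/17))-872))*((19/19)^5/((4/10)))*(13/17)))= 128072385243381/352815966760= 363.00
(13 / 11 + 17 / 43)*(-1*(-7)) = 5222 / 473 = 11.04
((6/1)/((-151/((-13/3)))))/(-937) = -26/141487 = -0.00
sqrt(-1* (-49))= 7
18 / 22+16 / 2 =97 / 11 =8.82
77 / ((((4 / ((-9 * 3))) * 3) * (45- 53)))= 693 / 32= 21.66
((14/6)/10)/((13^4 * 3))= 7/2570490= 0.00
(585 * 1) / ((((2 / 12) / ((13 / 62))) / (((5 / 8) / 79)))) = 114075 / 19592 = 5.82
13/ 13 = 1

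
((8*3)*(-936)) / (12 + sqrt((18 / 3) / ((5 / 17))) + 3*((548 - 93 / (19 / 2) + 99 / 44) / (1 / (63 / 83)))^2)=-29928643268166559536122880 / 672642633474441797656407551 + 11855846679704322048*sqrt(510) / 672642633474441797656407551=-0.04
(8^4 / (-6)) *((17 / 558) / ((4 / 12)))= -17408 / 279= -62.39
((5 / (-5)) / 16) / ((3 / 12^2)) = -3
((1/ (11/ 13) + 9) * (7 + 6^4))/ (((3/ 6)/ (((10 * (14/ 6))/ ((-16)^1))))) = -1276940/ 33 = -38695.15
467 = 467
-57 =-57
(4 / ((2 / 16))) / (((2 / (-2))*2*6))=-8 / 3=-2.67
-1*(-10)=10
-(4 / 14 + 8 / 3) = -62 / 21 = -2.95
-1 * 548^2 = -300304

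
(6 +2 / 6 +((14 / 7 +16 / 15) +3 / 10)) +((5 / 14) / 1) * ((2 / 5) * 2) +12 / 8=402 / 35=11.49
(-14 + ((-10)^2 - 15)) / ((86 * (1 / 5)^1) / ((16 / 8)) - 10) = -355 / 7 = -50.71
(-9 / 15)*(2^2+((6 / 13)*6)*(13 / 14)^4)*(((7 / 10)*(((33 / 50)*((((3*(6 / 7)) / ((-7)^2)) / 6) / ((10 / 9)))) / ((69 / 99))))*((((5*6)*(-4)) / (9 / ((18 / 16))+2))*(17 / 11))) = 23797497141 / 67648175000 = 0.35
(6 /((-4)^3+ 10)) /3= -1 /27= -0.04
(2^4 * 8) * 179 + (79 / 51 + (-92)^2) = 1600255 / 51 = 31377.55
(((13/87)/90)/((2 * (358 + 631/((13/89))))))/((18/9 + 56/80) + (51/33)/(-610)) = 113399/1723720159800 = 0.00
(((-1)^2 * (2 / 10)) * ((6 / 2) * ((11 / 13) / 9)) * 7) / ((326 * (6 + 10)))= 77 / 1017120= 0.00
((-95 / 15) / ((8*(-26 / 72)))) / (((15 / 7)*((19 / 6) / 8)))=168 / 65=2.58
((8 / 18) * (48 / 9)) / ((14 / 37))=1184 / 189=6.26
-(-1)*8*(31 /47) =248 /47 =5.28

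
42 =42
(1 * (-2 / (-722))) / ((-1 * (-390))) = 1 / 140790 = 0.00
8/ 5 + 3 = 23/ 5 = 4.60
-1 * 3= -3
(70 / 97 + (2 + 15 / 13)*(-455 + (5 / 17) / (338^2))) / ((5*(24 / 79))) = -55499355024517 / 58777167072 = -944.23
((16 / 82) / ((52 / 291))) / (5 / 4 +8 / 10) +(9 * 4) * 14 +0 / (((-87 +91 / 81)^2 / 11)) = 11025552 / 21853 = 504.53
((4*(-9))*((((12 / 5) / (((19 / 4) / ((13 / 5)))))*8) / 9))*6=-119808 / 475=-252.23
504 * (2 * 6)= 6048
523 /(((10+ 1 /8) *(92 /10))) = 10460 /1863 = 5.61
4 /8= 1 /2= 0.50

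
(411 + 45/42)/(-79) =-5.22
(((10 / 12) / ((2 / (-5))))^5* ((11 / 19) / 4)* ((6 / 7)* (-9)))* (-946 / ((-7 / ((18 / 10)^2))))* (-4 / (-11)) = 1662890625 / 238336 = 6977.09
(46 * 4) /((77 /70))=1840 /11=167.27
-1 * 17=-17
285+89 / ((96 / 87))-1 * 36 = 10549 / 32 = 329.66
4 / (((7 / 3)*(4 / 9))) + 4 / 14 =29 / 7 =4.14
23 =23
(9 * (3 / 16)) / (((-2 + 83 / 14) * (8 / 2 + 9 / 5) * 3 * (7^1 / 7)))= 63 / 2552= 0.02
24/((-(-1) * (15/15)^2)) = 24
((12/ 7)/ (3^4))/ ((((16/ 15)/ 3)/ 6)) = 5/ 14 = 0.36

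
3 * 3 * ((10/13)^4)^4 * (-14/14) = -90000000000000000/665416609183179841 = -0.14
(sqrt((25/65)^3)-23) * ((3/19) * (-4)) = 276/19-60 * sqrt(65)/3211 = 14.38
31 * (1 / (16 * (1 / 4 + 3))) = 31 / 52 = 0.60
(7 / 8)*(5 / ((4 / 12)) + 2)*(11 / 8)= 1309 / 64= 20.45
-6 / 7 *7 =-6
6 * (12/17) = 72/17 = 4.24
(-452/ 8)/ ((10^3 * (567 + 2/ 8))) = -113/ 1134500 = -0.00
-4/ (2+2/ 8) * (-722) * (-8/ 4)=-23104/ 9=-2567.11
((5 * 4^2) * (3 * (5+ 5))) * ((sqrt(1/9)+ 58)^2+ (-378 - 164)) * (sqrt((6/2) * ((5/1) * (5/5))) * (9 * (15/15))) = 239322485.32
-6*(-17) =102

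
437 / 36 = 12.14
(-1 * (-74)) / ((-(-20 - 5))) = 74 / 25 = 2.96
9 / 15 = 0.60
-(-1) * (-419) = -419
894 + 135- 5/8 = 8227/8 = 1028.38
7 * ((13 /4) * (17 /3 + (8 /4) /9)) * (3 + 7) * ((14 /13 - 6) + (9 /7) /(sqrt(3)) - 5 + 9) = -3710 /3 + 3445 * sqrt(3) /6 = -242.18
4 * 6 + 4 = 28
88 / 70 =44 / 35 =1.26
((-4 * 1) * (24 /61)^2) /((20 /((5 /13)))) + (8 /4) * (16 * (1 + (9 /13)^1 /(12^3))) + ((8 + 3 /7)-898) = -857.57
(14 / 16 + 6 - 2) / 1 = 39 / 8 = 4.88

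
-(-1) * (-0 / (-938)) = 0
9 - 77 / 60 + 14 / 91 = 6139 / 780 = 7.87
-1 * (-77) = 77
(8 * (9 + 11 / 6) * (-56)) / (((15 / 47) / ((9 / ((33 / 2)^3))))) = -1094912 / 35937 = -30.47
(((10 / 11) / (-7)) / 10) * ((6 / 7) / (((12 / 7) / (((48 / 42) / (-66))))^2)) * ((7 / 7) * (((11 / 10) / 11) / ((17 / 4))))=-4 / 149677605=-0.00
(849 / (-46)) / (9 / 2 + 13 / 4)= -1698 / 713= -2.38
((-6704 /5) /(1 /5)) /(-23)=6704 /23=291.48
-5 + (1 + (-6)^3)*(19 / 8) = -515.62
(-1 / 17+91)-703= -10405 / 17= -612.06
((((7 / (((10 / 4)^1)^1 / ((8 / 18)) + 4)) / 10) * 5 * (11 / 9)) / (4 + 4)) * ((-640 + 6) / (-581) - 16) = -4331 / 5229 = -0.83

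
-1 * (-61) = 61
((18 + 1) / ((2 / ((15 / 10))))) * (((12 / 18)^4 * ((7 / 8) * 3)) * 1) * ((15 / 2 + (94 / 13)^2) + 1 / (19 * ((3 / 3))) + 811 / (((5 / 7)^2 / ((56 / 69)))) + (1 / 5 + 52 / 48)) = 209559003157 / 20989800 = 9983.85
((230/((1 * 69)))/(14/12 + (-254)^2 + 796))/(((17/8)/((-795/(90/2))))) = -8480/19985829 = -0.00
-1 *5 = -5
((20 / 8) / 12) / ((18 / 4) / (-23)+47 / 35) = 4025 / 22164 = 0.18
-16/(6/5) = -40/3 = -13.33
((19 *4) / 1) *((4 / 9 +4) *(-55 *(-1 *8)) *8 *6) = 21401600 / 3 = 7133866.67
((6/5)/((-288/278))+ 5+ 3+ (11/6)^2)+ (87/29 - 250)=-85247/360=-236.80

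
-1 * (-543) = 543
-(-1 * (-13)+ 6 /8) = -55 /4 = -13.75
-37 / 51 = -0.73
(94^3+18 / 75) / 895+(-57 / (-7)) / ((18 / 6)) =930.74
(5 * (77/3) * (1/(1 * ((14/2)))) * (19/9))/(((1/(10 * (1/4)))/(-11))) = -57475/54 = -1064.35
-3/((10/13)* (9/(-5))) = 13/6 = 2.17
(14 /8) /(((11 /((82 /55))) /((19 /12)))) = 5453 /14520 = 0.38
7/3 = 2.33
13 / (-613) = -13 / 613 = -0.02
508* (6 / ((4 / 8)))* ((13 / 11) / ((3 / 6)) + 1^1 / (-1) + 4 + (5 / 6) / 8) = 366649 / 11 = 33331.73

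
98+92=190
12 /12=1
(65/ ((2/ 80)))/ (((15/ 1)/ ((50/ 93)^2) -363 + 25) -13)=-1300000/ 149553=-8.69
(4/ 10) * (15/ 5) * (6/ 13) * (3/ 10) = 54/ 325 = 0.17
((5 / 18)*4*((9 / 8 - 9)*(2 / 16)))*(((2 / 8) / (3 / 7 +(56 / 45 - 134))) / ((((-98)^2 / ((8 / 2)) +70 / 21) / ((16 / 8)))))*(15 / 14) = 70875 / 38484413312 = 0.00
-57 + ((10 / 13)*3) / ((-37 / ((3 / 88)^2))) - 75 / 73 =-7889271807 / 135957536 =-58.03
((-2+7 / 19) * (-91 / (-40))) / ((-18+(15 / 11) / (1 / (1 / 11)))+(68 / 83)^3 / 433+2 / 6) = 253531475930733 / 1198139479333120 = 0.21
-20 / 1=-20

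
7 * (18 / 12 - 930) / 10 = -12999 / 20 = -649.95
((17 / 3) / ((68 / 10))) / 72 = 5 / 432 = 0.01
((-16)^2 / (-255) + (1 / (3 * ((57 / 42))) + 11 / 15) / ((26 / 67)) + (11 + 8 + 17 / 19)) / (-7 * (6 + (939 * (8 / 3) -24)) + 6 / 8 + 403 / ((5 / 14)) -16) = -5394914 / 4103812869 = -0.00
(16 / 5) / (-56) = -2 / 35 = -0.06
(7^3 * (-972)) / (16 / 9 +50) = -1500282 / 233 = -6438.98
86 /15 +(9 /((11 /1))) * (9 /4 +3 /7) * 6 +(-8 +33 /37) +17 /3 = 496901 /28490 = 17.44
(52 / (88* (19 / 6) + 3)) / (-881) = -12 / 57265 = -0.00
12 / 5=2.40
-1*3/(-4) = 3/4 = 0.75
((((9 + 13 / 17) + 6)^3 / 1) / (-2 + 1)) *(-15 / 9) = 96244160 / 14739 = 6529.90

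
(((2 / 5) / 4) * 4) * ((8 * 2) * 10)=64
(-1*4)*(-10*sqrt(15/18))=20*sqrt(30)/3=36.51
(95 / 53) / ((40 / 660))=29.58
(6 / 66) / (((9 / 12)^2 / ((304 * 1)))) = 4864 / 99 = 49.13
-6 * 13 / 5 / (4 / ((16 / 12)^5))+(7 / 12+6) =-15959 / 1620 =-9.85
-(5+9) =-14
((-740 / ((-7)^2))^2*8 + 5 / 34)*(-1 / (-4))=148959205 / 326536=456.18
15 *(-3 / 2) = -45 / 2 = -22.50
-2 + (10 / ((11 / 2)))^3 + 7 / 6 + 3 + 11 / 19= 1328603 / 151734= 8.76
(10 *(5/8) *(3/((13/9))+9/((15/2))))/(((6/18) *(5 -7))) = -30.72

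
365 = 365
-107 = -107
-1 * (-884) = 884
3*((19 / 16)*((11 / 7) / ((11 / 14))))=57 / 8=7.12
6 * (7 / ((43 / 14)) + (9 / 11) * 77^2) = 1252146 / 43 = 29119.67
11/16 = 0.69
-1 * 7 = -7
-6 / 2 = -3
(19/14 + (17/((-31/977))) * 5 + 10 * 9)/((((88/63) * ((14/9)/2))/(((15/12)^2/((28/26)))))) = -29562474825/8555008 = -3455.58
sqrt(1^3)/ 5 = 1/ 5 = 0.20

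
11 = 11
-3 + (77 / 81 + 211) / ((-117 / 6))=-43813 / 3159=-13.87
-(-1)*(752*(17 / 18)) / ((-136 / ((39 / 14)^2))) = -7943 / 196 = -40.53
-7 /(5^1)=-1.40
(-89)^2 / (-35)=-7921 / 35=-226.31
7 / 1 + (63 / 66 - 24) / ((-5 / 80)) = 4133 / 11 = 375.73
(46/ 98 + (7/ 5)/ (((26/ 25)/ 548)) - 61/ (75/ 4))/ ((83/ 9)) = 105330741/ 1321775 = 79.69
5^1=5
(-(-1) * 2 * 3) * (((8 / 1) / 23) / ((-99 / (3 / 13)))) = -16 / 3289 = -0.00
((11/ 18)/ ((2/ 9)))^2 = 7.56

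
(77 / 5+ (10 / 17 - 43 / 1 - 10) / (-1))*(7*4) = 161392 / 85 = 1898.73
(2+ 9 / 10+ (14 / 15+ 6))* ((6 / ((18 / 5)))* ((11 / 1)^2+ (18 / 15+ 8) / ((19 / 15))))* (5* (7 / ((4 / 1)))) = 25162025 / 1368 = 18393.29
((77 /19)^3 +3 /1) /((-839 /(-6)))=2862660 /5754701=0.50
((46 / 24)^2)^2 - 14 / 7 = 238369 / 20736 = 11.50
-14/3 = -4.67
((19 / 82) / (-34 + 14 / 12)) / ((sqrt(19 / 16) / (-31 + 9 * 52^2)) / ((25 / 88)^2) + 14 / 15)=-55242768041015625 / 7306128083605652234 + 3771710662500 * sqrt(19) / 3653064041802826117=-0.01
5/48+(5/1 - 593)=-28219/48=-587.90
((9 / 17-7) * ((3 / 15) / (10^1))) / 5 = -11 / 425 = -0.03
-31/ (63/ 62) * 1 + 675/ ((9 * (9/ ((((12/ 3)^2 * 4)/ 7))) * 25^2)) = -47858/ 1575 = -30.39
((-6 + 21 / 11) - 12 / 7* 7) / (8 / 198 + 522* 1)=-0.03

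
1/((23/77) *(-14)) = -11/46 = -0.24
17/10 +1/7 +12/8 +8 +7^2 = 2112/35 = 60.34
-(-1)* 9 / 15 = 3 / 5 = 0.60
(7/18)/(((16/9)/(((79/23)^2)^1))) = 43687/16928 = 2.58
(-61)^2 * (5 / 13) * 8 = 148840 / 13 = 11449.23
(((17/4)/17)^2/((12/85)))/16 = 85/3072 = 0.03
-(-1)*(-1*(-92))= 92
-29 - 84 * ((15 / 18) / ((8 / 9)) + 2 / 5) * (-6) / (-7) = -1253 / 10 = -125.30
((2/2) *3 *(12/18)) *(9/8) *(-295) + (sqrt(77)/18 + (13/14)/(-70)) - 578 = -304232/245 + sqrt(77)/18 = -1241.28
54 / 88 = 27 / 44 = 0.61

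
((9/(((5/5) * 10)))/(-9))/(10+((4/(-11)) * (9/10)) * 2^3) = -11/812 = -0.01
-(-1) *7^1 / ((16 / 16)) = 7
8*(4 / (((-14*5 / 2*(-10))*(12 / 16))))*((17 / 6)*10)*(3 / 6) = 1.73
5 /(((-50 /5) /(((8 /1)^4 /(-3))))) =2048 /3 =682.67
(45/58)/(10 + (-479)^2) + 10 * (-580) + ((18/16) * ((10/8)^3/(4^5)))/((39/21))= -263044441760474435/45352499019776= -5800.00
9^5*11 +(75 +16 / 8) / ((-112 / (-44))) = 2598277 / 4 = 649569.25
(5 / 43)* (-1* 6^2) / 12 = -15 / 43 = -0.35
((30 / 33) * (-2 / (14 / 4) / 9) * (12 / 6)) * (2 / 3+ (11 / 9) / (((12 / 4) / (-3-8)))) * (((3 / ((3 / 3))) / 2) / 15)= 824 / 18711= 0.04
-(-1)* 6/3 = 2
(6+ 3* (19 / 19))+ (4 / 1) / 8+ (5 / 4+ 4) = 59 / 4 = 14.75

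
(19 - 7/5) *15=264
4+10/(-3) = 2/3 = 0.67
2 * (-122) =-244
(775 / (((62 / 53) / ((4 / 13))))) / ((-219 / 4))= -10600 / 2847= -3.72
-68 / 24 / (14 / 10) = -85 / 42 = -2.02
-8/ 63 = -0.13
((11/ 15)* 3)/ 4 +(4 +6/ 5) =23/ 4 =5.75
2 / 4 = 1 / 2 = 0.50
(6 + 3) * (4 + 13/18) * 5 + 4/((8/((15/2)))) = 865/4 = 216.25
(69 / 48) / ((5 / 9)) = 207 / 80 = 2.59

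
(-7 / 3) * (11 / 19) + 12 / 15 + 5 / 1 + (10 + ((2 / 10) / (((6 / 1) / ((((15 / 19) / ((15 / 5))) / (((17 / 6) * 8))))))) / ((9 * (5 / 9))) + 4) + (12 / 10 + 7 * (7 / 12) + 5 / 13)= 12152149 / 503880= 24.12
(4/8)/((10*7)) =1/140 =0.01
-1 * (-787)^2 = -619369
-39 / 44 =-0.89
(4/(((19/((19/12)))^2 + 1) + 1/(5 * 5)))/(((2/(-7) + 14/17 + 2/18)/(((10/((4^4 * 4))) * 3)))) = 11475/9216256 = 0.00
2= 2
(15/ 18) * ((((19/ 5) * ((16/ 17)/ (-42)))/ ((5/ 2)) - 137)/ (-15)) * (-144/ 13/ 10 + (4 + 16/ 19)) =2820304874/ 99201375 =28.43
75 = 75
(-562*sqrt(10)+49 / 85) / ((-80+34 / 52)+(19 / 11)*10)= -14014 / 1509005+160732*sqrt(10) / 17753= 28.62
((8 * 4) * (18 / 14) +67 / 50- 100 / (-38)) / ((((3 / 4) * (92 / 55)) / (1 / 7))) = 3300121 / 642390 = 5.14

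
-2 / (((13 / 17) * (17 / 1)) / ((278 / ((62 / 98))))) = -27244 / 403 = -67.60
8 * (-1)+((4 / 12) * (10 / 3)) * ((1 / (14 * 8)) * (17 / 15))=-12079 / 1512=-7.99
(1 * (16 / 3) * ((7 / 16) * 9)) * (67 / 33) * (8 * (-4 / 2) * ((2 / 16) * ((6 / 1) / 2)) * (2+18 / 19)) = -157584 / 209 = -753.99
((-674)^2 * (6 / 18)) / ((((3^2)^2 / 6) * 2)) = 454276 / 81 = 5608.35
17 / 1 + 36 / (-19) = 287 / 19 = 15.11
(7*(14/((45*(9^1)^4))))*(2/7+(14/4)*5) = 581/98415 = 0.01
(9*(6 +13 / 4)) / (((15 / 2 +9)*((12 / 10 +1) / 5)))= 2775 / 242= 11.47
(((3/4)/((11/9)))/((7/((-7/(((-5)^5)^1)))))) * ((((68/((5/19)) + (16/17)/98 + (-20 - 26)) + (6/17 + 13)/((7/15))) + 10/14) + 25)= 29995947/572687500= 0.05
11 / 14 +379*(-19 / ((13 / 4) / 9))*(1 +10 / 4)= -12702421 / 182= -69793.52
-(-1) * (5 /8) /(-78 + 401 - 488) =-0.00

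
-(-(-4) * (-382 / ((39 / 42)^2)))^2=-89693062144 / 28561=-3140403.42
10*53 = 530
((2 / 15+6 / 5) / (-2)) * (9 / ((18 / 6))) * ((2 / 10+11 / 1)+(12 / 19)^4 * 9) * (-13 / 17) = 214008496 / 11077285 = 19.32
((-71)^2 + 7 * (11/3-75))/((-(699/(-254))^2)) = -879030500/1465803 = -599.69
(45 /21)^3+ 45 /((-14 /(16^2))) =-278865 /343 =-813.02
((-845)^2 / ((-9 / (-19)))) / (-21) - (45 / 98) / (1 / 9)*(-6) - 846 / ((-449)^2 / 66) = -19138564835548 / 266718123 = -71755.77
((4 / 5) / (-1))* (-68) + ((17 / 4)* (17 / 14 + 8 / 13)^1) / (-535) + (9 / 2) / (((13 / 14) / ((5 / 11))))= 242439961 / 4284280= 56.59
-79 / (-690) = 79 / 690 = 0.11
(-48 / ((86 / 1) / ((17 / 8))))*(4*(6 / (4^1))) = -306 / 43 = -7.12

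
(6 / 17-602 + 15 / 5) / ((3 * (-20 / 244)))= 620797 / 255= 2434.50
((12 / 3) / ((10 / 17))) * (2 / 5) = 68 / 25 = 2.72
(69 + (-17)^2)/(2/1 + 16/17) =3043/25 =121.72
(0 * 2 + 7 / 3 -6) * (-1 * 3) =11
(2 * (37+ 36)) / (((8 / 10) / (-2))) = -365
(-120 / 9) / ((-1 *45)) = 8 / 27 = 0.30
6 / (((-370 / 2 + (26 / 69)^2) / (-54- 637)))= 19739106 / 880109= 22.43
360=360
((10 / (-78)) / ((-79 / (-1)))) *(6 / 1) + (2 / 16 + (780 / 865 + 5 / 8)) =1166941 / 710684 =1.64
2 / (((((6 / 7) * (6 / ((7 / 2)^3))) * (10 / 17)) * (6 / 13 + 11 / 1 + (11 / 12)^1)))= 530621 / 231720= 2.29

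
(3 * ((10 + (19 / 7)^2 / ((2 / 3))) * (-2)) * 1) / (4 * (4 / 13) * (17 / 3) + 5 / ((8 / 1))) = -1930968 / 116179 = -16.62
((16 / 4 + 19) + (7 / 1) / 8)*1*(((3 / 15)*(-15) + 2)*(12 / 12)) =-191 / 8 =-23.88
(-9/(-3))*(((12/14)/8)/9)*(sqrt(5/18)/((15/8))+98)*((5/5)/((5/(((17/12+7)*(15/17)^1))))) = 5.21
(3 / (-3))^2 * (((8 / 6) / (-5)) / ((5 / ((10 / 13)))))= -8 / 195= -0.04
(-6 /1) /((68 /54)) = -81 /17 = -4.76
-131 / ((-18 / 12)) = 262 / 3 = 87.33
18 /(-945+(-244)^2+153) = 9 /29372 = 0.00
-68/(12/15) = -85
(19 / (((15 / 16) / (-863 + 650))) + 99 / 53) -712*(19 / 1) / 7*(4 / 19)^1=-8758919 / 1855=-4721.79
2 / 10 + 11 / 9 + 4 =244 / 45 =5.42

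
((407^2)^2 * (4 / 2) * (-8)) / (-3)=439033459216 / 3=146344486405.33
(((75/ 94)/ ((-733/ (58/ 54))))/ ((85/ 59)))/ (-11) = 0.00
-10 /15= -2 /3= -0.67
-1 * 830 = -830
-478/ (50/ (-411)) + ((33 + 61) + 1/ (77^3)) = 45917632632/ 11413325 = 4023.16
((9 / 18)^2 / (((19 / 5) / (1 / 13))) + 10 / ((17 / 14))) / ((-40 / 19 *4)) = -27681 / 28288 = -0.98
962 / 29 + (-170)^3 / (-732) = 35795296 / 5307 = 6744.92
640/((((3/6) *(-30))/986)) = -126208/3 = -42069.33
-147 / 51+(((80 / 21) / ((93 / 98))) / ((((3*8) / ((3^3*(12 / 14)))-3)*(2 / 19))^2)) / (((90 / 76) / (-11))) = -1297160935 / 1480343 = -876.26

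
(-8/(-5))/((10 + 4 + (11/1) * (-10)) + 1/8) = -64/3835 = -0.02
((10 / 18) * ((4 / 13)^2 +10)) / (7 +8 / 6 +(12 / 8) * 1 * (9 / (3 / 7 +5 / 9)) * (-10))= -105772 / 2430051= -0.04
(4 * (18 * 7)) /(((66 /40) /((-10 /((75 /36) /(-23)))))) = 370944 /11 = 33722.18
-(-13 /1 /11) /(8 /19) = 2.81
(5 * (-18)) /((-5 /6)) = 108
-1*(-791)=791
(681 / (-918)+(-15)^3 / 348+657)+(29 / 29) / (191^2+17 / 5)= 646.56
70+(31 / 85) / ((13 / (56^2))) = 174566 / 1105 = 157.98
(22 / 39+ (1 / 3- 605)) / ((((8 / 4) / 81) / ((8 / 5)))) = -508896 / 13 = -39145.85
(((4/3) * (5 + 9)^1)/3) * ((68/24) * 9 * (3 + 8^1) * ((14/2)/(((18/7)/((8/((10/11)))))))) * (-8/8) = -5644408/135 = -41810.43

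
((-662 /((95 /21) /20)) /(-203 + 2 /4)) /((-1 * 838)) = -18536 /1074735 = -0.02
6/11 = 0.55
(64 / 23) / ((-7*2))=-32 / 161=-0.20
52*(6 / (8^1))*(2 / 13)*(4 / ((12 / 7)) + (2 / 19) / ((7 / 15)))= 2042 / 133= 15.35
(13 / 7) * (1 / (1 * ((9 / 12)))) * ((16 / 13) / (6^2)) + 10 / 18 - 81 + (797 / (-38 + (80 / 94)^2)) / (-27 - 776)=-1003907319391 / 12496798314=-80.33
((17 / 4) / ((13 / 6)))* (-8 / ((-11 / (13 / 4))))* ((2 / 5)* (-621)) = -63342 / 55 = -1151.67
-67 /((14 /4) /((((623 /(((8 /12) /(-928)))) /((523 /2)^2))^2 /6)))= -38391055675392 /74818113841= -513.13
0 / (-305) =0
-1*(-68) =68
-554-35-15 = -604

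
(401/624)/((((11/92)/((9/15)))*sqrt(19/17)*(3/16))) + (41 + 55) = 36892*sqrt(323)/40755 + 96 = 112.27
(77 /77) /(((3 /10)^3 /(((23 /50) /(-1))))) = -460 /27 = -17.04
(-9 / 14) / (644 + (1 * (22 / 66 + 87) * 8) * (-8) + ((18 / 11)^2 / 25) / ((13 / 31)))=1061775 / 8167537952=0.00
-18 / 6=-3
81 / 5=16.20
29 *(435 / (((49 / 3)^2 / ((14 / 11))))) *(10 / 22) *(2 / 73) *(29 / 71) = 65850300 / 215110049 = 0.31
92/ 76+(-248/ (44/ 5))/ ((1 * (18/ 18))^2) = -5637/ 209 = -26.97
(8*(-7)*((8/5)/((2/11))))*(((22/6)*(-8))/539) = 2816/105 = 26.82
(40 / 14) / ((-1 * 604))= -5 / 1057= -0.00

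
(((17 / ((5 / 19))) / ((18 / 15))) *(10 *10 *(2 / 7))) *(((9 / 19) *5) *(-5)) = -127500 / 7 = -18214.29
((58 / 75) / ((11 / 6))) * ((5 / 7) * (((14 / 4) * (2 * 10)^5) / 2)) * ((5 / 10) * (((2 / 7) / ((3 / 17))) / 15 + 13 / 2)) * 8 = 30906112000 / 693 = 44597564.21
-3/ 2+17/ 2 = 7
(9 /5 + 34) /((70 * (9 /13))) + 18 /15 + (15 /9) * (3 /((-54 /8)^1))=11321 /9450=1.20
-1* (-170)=170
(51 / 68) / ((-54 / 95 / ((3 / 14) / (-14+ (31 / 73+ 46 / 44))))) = 76285 / 3380664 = 0.02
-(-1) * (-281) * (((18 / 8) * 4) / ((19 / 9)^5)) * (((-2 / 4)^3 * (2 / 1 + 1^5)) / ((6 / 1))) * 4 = 149334921 / 9904396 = 15.08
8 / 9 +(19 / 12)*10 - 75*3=-3749 / 18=-208.28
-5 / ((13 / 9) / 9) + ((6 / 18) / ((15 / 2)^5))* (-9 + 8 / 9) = -8303795993 / 266540625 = -31.15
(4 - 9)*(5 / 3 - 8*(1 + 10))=1295 / 3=431.67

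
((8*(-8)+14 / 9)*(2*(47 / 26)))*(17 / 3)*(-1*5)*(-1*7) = -15716330 / 351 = -44775.87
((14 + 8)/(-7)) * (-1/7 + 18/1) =-2750/49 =-56.12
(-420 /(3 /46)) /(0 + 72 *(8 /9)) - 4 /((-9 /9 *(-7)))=-5667 /56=-101.20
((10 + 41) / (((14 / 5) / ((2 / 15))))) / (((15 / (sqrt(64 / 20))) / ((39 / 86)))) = 442*sqrt(5) / 7525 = 0.13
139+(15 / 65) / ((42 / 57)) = 25355 / 182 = 139.31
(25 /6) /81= 25 /486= 0.05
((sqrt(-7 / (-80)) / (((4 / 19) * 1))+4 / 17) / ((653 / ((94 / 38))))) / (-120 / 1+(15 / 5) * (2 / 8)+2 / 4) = -47 * sqrt(35) / 6203500 - 752 / 100186525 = -0.00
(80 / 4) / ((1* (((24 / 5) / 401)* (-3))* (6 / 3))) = -10025 / 36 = -278.47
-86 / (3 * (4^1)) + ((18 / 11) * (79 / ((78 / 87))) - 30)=91825 / 858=107.02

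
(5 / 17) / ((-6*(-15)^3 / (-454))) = -0.01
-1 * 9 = -9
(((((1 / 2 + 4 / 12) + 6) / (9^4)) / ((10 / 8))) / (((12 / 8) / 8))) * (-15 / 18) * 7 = -4592 / 177147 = -0.03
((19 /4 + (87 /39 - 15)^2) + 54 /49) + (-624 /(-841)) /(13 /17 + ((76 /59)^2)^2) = 1138021920534468709 /6729230455309180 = 169.12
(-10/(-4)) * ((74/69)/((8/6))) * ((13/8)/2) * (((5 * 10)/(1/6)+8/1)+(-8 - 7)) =704665/1472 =478.71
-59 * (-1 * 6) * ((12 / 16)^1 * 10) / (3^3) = 295 / 3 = 98.33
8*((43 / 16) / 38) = 43 / 76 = 0.57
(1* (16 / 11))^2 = 256 / 121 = 2.12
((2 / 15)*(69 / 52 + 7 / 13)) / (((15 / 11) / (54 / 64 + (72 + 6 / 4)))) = 65087 / 4800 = 13.56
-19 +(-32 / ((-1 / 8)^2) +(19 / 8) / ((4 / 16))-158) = -4431 / 2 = -2215.50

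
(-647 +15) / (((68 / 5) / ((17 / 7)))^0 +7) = -79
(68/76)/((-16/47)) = -2.63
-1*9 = -9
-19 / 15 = -1.27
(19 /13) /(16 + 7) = 19 /299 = 0.06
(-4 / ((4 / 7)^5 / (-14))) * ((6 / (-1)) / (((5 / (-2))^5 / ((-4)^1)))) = -705894 / 3125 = -225.89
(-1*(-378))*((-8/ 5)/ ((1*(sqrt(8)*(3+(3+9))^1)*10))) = -126*sqrt(2)/ 125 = -1.43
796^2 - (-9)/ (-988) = 626012599/ 988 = 633615.99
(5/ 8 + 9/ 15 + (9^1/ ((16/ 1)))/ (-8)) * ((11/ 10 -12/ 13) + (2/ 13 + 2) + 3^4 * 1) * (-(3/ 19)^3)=-216150849/ 570668800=-0.38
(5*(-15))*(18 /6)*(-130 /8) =14625 /4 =3656.25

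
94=94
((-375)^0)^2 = 1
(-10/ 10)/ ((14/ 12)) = -6/ 7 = -0.86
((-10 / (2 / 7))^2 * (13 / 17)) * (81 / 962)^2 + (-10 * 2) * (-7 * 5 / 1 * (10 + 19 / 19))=9326546425 / 1210196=7706.64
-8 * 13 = -104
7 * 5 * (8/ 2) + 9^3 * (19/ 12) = 5177/ 4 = 1294.25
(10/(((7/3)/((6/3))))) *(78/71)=4680/497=9.42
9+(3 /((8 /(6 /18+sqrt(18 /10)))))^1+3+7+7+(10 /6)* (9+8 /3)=9* sqrt(5) /40+3281 /72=46.07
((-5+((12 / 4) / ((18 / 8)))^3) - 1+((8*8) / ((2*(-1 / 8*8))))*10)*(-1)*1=8738 / 27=323.63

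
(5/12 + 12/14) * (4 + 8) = 15.29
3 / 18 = 0.17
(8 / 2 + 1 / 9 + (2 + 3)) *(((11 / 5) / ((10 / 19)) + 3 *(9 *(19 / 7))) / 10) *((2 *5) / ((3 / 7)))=1111633 / 675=1646.86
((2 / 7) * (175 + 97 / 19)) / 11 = 6844 / 1463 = 4.68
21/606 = 7/202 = 0.03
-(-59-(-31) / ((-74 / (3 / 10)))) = 43753 / 740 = 59.13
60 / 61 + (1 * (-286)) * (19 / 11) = -30074 / 61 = -493.02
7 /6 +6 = 43 /6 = 7.17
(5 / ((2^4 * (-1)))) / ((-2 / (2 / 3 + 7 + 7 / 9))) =95 / 72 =1.32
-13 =-13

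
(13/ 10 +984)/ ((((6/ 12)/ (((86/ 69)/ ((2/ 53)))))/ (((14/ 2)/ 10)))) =157184909/ 3450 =45560.84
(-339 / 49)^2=114921 / 2401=47.86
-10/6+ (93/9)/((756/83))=-1207/2268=-0.53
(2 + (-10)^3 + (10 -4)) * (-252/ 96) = 2604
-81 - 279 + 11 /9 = -3229 /9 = -358.78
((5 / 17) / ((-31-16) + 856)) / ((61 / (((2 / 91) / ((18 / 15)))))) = 25 / 229028709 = 0.00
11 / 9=1.22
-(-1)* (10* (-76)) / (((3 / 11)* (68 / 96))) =-66880 / 17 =-3934.12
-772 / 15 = -51.47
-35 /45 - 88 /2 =-403 /9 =-44.78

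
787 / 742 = 1.06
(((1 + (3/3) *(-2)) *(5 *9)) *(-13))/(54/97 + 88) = 11349/1718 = 6.61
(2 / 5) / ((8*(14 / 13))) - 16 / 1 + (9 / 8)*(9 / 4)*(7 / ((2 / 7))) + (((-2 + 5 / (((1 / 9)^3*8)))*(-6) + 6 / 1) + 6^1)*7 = -42385701 / 2240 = -18922.19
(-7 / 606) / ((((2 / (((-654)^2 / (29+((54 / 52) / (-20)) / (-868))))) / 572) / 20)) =-1288312984358400 / 1322036167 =-974491.48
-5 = -5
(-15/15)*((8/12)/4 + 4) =-25/6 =-4.17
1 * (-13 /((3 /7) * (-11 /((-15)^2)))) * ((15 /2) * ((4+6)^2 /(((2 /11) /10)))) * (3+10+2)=383906250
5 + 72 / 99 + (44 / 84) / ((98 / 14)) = 9382 / 1617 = 5.80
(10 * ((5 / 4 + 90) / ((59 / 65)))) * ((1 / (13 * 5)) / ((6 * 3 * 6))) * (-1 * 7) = -1.00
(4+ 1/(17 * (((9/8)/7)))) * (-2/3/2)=-1.46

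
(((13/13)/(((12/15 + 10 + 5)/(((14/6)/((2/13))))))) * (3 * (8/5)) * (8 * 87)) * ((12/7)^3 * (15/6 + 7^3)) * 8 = 172859940864/3871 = 44655112.60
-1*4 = -4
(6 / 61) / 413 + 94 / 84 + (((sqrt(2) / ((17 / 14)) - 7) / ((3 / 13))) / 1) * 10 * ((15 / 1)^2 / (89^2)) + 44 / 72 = -12367035505 / 1795983777 + 136500 * sqrt(2) / 134657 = -5.45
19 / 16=1.19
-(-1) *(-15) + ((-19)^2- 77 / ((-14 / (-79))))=-177 / 2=-88.50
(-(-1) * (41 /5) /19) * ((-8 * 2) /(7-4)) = -656 /285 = -2.30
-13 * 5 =-65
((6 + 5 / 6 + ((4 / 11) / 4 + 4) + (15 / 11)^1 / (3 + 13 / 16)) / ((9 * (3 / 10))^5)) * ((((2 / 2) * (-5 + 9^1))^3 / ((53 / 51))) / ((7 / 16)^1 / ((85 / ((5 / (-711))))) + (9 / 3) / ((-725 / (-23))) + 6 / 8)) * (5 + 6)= 726296119040000000 / 11524162439467719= 63.02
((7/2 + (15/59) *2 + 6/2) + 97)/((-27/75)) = -102275/354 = -288.91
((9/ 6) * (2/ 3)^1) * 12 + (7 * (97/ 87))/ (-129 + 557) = 447511/ 37236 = 12.02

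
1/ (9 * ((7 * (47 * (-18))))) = -0.00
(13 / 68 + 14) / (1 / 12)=2895 / 17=170.29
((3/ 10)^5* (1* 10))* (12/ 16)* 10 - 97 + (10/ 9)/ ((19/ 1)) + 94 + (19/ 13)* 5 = 40444567/ 8892000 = 4.55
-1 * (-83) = 83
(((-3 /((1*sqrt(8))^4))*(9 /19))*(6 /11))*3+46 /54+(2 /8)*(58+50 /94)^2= 341975141111 /398892384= 857.31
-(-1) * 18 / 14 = 9 / 7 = 1.29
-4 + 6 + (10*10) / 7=114 / 7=16.29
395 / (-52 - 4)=-395 / 56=-7.05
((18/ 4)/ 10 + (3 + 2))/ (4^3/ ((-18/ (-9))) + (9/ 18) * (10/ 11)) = 1199/ 7140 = 0.17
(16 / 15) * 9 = 48 / 5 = 9.60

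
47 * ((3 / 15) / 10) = 0.94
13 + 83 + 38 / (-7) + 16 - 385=-1949 / 7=-278.43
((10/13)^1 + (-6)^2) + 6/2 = 517/13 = 39.77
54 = 54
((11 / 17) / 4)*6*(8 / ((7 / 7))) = 132 / 17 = 7.76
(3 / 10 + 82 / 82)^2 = 169 / 100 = 1.69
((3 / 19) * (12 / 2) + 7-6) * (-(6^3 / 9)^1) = -888 / 19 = -46.74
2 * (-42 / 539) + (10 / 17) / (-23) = -5462 / 30107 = -0.18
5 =5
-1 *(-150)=150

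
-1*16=-16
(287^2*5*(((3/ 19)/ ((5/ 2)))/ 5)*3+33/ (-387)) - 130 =189666623/ 12255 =15476.67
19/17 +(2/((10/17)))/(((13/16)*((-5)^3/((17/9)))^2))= 1564383211/1398515625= 1.12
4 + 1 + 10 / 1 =15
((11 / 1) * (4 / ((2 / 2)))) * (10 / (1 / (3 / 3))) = 440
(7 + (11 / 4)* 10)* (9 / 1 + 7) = 552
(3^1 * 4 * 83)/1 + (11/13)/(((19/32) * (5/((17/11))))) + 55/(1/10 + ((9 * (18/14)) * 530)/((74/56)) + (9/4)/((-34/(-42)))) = 71893999084392/72149963405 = 996.45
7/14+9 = 19/2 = 9.50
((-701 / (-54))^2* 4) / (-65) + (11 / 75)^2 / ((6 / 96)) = -59386517 / 5923125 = -10.03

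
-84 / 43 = -1.95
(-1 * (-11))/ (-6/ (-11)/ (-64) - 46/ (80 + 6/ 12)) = -27104/ 1429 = -18.97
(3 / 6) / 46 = 1 / 92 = 0.01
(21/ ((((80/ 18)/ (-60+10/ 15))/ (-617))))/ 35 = 494217/ 100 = 4942.17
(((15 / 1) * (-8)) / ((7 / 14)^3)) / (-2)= 480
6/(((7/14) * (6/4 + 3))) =8/3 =2.67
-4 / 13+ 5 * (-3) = -199 / 13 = -15.31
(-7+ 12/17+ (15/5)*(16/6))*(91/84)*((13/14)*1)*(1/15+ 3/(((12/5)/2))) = 53911/12240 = 4.40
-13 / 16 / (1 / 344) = -279.50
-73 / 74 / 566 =-73 / 41884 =-0.00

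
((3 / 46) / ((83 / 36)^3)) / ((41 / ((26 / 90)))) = 0.00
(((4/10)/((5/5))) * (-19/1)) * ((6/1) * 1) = -228/5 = -45.60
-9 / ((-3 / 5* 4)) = 3.75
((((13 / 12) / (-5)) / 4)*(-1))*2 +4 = 493 / 120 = 4.11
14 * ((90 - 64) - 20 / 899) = 326956 / 899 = 363.69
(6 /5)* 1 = 6 /5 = 1.20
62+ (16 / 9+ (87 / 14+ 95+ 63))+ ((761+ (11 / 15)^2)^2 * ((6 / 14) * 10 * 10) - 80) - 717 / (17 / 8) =3992855003101 / 160650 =24854372.88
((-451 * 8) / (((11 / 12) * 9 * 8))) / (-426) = 82 / 639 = 0.13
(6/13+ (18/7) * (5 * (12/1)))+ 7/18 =254113/1638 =155.14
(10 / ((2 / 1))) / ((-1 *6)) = -5 / 6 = -0.83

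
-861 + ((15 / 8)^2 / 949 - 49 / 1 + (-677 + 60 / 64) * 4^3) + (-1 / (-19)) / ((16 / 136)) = -50980184621 / 1153984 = -44177.55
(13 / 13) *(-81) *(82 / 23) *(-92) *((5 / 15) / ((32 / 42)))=23247 / 2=11623.50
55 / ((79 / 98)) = 5390 / 79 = 68.23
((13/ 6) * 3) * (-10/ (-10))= 13/ 2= 6.50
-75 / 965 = -15 / 193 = -0.08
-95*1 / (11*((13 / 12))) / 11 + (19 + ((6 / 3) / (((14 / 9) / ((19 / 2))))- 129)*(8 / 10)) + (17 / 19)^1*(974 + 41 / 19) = 3173025096 / 3974971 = 798.25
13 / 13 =1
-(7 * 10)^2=-4900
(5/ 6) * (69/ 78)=115/ 156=0.74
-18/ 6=-3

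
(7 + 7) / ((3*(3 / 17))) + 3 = 265 / 9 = 29.44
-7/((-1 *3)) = 7/3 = 2.33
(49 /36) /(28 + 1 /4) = 49 /1017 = 0.05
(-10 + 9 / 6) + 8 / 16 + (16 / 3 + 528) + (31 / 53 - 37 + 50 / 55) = 489.83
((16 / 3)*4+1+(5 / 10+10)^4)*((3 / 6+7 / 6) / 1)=2922575 / 144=20295.66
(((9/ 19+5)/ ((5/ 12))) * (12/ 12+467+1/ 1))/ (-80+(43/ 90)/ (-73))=-769099968/ 9987217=-77.01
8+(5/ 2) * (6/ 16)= 143/ 16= 8.94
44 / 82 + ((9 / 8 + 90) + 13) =34329 / 328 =104.66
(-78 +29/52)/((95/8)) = -6.52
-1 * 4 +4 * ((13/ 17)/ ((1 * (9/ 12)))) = 0.08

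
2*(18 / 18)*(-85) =-170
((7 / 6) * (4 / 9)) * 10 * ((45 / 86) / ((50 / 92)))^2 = 44436 / 9245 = 4.81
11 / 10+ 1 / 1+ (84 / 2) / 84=13 / 5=2.60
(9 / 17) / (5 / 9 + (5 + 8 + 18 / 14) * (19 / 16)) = 2268 / 75055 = 0.03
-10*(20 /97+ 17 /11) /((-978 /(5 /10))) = 3115 /347842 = 0.01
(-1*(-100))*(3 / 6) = 50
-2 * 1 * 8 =-16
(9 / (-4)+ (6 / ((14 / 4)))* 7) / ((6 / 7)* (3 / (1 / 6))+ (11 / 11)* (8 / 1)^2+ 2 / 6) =819 / 6700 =0.12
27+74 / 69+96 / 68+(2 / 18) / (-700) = 72628109 / 2463300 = 29.48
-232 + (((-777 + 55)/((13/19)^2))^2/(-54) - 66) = -34196927888/771147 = -44345.54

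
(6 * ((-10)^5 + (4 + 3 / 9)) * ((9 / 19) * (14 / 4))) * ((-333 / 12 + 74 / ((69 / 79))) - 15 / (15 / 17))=-39762521.73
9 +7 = 16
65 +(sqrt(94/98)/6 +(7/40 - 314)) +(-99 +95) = -252.66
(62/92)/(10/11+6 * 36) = 341/109756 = 0.00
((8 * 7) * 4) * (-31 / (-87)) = 79.82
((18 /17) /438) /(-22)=-3 /27302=-0.00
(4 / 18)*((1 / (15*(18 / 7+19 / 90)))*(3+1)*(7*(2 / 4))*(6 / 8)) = 98 / 1753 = 0.06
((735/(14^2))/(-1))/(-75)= 1/20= 0.05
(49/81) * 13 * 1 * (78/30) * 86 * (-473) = -336854518/405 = -831739.55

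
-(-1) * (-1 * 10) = -10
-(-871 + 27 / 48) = 13927 / 16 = 870.44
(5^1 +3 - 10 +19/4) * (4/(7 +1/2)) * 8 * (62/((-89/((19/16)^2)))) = -123101/10680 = -11.53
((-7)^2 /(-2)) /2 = -12.25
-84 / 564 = -7 / 47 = -0.15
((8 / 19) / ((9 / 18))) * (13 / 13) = 16 / 19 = 0.84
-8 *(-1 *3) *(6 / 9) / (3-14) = -16 / 11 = -1.45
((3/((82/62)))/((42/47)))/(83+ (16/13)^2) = 246233/8198442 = 0.03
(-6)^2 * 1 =36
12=12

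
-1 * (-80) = 80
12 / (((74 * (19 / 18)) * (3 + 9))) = 9 / 703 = 0.01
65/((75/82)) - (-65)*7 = 7891/15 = 526.07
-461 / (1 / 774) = -356814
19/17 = 1.12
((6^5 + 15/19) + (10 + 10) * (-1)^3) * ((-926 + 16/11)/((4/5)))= -3747111075/418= -8964380.56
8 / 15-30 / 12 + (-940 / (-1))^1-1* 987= -1469 / 30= -48.97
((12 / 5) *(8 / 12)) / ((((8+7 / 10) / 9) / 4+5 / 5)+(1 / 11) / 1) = 2112 / 1759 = 1.20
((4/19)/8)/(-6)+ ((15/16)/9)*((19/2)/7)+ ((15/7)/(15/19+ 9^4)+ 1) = 100578461/88435424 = 1.14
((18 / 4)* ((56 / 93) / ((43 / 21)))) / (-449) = -1764 / 598517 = -0.00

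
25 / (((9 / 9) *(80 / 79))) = 395 / 16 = 24.69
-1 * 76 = -76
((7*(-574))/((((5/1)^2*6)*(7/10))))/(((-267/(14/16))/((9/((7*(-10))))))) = -0.02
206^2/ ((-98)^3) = -10609/ 235298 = -0.05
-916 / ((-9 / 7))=6412 / 9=712.44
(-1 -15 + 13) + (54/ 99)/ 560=-9237/ 3080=-3.00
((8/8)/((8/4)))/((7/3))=3/14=0.21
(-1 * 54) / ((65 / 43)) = -2322 / 65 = -35.72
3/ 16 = 0.19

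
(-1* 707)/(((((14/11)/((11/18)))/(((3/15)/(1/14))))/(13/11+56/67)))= -11564399/6030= -1917.81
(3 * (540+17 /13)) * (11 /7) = 232221 /91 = 2551.88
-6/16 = -3/8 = -0.38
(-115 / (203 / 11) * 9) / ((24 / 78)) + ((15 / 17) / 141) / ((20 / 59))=-59122009 / 324394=-182.25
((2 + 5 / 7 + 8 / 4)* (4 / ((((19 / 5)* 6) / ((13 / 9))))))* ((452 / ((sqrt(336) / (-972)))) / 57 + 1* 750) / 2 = 178750 / 399-969540* sqrt(21) / 17689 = 196.82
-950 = -950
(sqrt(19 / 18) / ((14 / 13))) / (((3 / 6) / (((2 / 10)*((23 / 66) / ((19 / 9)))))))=299*sqrt(38) / 29260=0.06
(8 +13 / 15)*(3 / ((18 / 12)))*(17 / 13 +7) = 9576 / 65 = 147.32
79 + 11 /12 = 959 /12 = 79.92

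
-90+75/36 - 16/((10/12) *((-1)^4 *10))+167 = 23149/300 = 77.16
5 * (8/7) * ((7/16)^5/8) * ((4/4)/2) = 12005/2097152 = 0.01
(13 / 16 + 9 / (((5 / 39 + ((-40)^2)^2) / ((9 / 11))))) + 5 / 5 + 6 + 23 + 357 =6814579591819 / 17571840880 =387.81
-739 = -739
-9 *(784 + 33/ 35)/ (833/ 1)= -247257/ 29155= -8.48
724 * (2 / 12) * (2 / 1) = 724 / 3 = 241.33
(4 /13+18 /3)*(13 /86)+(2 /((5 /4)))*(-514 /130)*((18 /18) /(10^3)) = 1654574 /1746875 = 0.95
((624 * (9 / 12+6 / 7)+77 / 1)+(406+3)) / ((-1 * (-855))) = 1158 / 665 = 1.74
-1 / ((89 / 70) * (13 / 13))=-70 / 89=-0.79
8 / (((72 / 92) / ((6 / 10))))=92 / 15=6.13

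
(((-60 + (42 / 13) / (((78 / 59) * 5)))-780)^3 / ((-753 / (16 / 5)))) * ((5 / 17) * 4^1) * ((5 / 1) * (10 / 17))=45694049312975821184 / 5251978470765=8700349.70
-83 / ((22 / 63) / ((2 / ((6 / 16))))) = -13944 / 11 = -1267.64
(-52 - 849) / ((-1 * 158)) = 901 / 158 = 5.70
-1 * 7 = -7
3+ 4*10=43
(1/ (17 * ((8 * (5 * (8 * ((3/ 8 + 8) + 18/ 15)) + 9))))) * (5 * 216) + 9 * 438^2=11506035879/ 6664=1726596.02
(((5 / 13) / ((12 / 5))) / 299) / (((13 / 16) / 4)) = 400 / 151593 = 0.00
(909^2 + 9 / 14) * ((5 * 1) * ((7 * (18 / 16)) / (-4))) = -520557435 / 64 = -8133709.92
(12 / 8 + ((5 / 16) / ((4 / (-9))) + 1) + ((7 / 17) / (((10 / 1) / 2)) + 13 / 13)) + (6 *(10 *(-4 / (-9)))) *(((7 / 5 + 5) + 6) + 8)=546.88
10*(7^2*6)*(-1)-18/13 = -38238/13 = -2941.38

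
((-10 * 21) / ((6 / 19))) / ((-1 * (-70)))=-19 / 2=-9.50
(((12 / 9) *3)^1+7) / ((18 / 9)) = 11 / 2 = 5.50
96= 96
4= 4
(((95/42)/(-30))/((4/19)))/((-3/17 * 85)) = 0.02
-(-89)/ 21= 89/ 21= 4.24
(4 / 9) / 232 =1 / 522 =0.00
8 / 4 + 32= 34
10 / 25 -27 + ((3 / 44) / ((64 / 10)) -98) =-877109 / 7040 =-124.59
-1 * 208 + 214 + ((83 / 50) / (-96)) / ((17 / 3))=163117 / 27200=6.00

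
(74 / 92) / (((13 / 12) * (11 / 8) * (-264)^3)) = -37 / 1260765792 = -0.00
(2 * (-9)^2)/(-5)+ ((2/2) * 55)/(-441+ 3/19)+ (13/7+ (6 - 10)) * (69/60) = -10257389/293160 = -34.99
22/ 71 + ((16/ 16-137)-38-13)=-13255/ 71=-186.69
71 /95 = 0.75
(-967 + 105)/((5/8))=-6896/5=-1379.20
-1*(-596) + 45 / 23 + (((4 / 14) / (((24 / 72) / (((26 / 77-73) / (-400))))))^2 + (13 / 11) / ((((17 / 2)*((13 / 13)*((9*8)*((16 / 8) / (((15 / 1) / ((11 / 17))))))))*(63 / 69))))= 57540400094143 / 96220555200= 598.01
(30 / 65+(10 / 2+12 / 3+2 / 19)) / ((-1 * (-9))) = 2363 / 2223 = 1.06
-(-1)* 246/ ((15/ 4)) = 328/ 5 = 65.60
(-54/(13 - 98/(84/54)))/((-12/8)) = -18/25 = -0.72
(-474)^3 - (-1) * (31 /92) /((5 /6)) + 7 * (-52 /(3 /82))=-73489397321 /690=-106506372.93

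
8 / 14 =4 / 7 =0.57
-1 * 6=-6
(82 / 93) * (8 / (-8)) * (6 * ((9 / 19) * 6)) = -8856 / 589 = -15.04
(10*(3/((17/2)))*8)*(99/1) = 2795.29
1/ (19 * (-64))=-1/ 1216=-0.00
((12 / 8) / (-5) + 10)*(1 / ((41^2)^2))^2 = 97 / 79849252291210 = 0.00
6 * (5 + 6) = 66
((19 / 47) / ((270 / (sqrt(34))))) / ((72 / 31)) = 589 *sqrt(34) / 913680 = 0.00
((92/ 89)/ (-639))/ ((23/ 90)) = -40/ 6319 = -0.01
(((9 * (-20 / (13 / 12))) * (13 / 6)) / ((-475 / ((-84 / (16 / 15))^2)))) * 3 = 535815 / 38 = 14100.39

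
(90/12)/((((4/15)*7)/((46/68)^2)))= 119025/64736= 1.84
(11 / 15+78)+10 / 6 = 402 / 5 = 80.40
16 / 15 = 1.07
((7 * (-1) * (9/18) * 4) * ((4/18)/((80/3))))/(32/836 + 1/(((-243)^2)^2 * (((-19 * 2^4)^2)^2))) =-27298002420530823168/8956282407282840145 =-3.05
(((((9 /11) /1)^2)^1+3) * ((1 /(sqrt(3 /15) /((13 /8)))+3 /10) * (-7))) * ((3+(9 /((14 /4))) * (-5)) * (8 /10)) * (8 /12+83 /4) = 3936726 /3025+8529573 * sqrt(5) /1210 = 17063.96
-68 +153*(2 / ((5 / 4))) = 884 / 5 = 176.80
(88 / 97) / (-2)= -0.45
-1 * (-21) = 21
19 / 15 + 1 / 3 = 1.60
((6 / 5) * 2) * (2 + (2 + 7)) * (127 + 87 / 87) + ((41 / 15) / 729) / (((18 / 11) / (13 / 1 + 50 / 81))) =3379.23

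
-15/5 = -3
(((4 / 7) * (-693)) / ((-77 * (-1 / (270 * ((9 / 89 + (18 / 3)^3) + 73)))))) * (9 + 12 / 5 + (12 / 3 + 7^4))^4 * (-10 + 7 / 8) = 277879303180766679612192 / 2225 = 124889574463265923421.21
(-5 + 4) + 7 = 6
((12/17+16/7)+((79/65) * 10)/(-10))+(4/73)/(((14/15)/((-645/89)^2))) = 21735571937/4472632255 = 4.86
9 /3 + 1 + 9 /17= 77 /17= 4.53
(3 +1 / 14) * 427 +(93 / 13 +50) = 35585 / 26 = 1368.65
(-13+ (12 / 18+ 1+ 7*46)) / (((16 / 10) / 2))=1165 / 3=388.33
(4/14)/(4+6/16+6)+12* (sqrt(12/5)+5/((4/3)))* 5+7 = 24* sqrt(15)+134808/581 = 324.98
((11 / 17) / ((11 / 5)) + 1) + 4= 5.29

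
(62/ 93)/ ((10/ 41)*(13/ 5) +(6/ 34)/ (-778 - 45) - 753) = -573631/ 647370750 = -0.00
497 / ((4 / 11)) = 5467 / 4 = 1366.75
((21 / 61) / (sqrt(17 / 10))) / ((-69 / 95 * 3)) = -665 * sqrt(170) / 71553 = -0.12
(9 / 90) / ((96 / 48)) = 1 / 20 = 0.05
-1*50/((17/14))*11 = -7700/17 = -452.94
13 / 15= 0.87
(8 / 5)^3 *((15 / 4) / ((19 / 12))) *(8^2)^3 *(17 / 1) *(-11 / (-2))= 112944218112 / 475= 237777301.29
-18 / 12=-3 / 2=-1.50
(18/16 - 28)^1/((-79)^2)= -215/49928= -0.00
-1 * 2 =-2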